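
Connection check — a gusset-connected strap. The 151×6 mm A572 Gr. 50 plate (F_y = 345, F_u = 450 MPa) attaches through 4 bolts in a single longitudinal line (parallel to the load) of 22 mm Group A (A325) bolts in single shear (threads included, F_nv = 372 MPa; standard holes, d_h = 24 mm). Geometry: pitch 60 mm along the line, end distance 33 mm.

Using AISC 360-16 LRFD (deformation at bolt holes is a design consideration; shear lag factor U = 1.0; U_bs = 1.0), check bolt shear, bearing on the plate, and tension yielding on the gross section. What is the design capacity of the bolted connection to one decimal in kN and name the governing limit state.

Bolt shear: A_b = π(22)²/4 = 380.13 mm². φR_n = 0.75 × 372 × 380.13 × 4 × 1 = 424.2 kN.
Bearing (6 mm plate, F_u = 450 MPa): end bolts L_c = 33 − 24/2 = 21, R_n = min(1.2×21×6×450, 2.4×22×6×450) = 68.04 kN/bolt; interior L_c = 60 − 24 = 36, R_n = 116.64 kN/bolt. φR_n = 0.75 × (1×68.04 + 3×116.64) = 313.5 kN.
Tension yield (gross): A_g = 151×6 = 906 mm². φR_n = 0.90 × 345 × 906 = 281.3 kN.
Governing: min(424.2, 313.5, 281.3) = 281.3 kN → gross-section yield.

281.3 kN (gross-section yield governs)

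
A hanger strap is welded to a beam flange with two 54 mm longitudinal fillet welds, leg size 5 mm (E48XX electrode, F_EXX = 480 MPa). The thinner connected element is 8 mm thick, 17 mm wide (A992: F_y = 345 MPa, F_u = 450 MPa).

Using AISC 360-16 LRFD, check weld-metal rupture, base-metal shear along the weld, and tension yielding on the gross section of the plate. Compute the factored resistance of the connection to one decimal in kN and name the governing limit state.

Weld metal: throat = 0.707×5 = 3.535 mm, L = 2×54 = 108 mm. φR_n = 0.75 × 0.6 × 480 × 3.535 × 108 = 82.5 kN.
Base metal shear (8 mm plate): yield φR_n = 1.0×0.6×345×8×108 = 178.8 kN; rupture φR_n = 0.75×0.6×450×8×108 = 175.0 kN; take 175.0 kN (rupture).
Tension yield (gross): A_g = 17×8 = 136 mm². φR_n = 0.90 × 345 × 136 = 42.2 kN.
Governing: min(82.5, 175.0, 42.2) = 42.2 kN → gross-section yield.

42.2 kN (gross-section yield governs)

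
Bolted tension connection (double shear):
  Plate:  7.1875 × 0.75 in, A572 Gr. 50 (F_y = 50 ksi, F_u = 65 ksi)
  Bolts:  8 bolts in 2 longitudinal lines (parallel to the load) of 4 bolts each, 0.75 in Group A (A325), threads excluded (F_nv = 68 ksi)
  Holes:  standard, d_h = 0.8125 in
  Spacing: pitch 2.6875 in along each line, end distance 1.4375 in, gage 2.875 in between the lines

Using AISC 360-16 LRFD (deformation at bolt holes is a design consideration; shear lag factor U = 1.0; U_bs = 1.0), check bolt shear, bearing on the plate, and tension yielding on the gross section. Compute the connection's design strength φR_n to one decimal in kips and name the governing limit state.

242.6 kips (gross-section yield governs)

Bolt shear: A_b = π(0.75)²/4 = 0.44179 in². φR_n = 0.75 × 68 × 0.44179 × 8 × 2 = 360.5 kips.
Bearing (0.75 in plate, F_u = 65 ksi): end bolts L_c = 1.4375 − 0.8125/2 = 1.03125, R_n = min(1.2×1.03125×0.75×65, 2.4×0.75×0.75×65) = 60.328 kips/bolt; interior L_c = 2.6875 − 0.8125 = 1.875, R_n = 87.75 kips/bolt. φR_n = 0.75 × (2×60.328 + 6×87.75) = 485.4 kips.
Tension yield (gross): A_g = 7.1875×0.75 = 5.3906 in². φR_n = 0.90 × 50 × 5.3906 = 242.6 kips.
Governing: min(360.5, 485.4, 242.6) = 242.6 kips → gross-section yield.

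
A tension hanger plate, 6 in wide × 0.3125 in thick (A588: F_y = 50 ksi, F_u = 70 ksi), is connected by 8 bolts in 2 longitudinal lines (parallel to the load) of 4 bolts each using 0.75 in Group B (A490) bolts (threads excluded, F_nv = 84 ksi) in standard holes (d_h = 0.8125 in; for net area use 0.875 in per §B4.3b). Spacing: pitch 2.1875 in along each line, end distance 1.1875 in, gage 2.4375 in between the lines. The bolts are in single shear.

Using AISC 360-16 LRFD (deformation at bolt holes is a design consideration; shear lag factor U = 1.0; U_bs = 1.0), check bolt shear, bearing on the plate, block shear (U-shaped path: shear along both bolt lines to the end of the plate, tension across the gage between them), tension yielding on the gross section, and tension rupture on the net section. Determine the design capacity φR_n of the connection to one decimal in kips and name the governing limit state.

Bolt shear: A_b = π(0.75)²/4 = 0.44179 in². φR_n = 0.75 × 84 × 0.44179 × 8 × 1 = 222.7 kips.
Bearing (0.3125 in plate, F_u = 70 ksi): end bolts L_c = 1.1875 − 0.8125/2 = 0.78125, R_n = min(1.2×0.78125×0.3125×70, 2.4×0.75×0.3125×70) = 20.508 kips/bolt; interior L_c = 2.1875 − 0.8125 = 1.375, R_n = 36.094 kips/bolt. φR_n = 0.75 × (2×20.508 + 6×36.094) = 193.2 kips.
Block shear: shear path 2×[1.1875+3×2.1875] = 2×7.75 in, A_gv = 4.8438, A_nv = 2×(7.75 − 3.5×0.875)×0.3125 = 2.9297 in²; tension across gage: (2.4375 − 1×0.875)×0.3125 = 0.48828 in². R_n = min(0.6×70×2.9297, 0.6×50×4.8438) + 1.0×70×0.48828 = min(123.05, 145.31) + 34.18 = 157.23 kips. φR_n = 0.75 × 157.23 = 117.9 kips.
Tension yield (gross): A_g = 6×0.3125 = 1.875 in². φR_n = 0.90 × 50 × 1.875 = 84.4 kips.
Tension rupture (net): A_n = (6 − 2×0.875)×0.3125 = 1.3281 in² (U = 1.0, A_e = A_n). φR_n = 0.75 × 70 × 1.3281 = 69.7 kips.
Governing: min(222.7, 193.2, 117.9, 84.4, 69.7) = 69.7 kips → net-section rupture.

69.7 kips (net-section rupture governs)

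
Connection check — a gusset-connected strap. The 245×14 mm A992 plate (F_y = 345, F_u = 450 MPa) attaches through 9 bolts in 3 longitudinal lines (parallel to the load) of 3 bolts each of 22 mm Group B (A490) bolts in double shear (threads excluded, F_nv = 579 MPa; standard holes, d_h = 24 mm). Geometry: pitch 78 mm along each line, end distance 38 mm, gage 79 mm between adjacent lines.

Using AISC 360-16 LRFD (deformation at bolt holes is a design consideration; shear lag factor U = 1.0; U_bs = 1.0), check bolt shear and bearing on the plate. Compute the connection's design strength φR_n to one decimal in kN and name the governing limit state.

1939.1 kN (bearing governs)

Bolt shear: A_b = π(22)²/4 = 380.13 mm². φR_n = 0.75 × 579 × 380.13 × 9 × 2 = 2971.3 kN.
Bearing (14 mm plate, F_u = 450 MPa): end bolts L_c = 38 − 24/2 = 26, R_n = min(1.2×26×14×450, 2.4×22×14×450) = 196.56 kN/bolt; interior L_c = 78 − 24 = 54, R_n = 332.64 kN/bolt. φR_n = 0.75 × (3×196.56 + 6×332.64) = 1939.1 kN.
Governing: min(2971.3, 1939.1) = 1939.1 kN → bearing.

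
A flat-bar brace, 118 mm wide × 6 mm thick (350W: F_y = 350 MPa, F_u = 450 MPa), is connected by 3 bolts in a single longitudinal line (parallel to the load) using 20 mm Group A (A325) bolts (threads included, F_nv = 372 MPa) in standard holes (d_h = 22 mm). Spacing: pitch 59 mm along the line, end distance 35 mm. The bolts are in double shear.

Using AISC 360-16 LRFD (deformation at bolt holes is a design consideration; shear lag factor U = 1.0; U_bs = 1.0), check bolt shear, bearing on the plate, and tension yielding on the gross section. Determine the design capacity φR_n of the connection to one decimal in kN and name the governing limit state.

223.0 kN (gross-section yield governs)

Bolt shear: A_b = π(20)²/4 = 314.16 mm². φR_n = 0.75 × 372 × 314.16 × 3 × 2 = 525.9 kN.
Bearing (6 mm plate, F_u = 450 MPa): end bolts L_c = 35 − 22/2 = 24, R_n = min(1.2×24×6×450, 2.4×20×6×450) = 77.76 kN/bolt; interior L_c = 59 − 22 = 37, R_n = 119.88 kN/bolt. φR_n = 0.75 × (1×77.76 + 2×119.88) = 238.1 kN.
Tension yield (gross): A_g = 118×6 = 708 mm². φR_n = 0.90 × 350 × 708 = 223.0 kN.
Governing: min(525.9, 238.1, 223.0) = 223.0 kN → gross-section yield.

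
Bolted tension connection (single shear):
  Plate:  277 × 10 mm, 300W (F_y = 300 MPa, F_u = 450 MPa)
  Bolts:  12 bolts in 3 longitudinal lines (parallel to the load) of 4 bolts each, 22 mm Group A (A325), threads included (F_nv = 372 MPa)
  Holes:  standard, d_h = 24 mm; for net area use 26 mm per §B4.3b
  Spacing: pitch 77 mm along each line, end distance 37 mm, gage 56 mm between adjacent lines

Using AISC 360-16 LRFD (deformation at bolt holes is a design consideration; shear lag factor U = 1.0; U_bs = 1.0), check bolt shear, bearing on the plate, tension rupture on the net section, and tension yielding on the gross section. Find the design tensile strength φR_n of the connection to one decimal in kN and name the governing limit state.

Bolt shear: A_b = π(22)²/4 = 380.13 mm². φR_n = 0.75 × 372 × 380.13 × 12 × 1 = 1272.7 kN.
Bearing (10 mm plate, F_u = 450 MPa): end bolts L_c = 37 − 24/2 = 25, R_n = min(1.2×25×10×450, 2.4×22×10×450) = 135 kN/bolt; interior L_c = 77 − 24 = 53, R_n = 237.6 kN/bolt. φR_n = 0.75 × (3×135 + 9×237.6) = 1907.6 kN.
Tension rupture (net): A_n = (277 − 3×26)×10 = 1990 mm² (U = 1.0, A_e = A_n). φR_n = 0.75 × 450 × 1990 = 671.6 kN.
Tension yield (gross): A_g = 277×10 = 2770 mm². φR_n = 0.90 × 300 × 2770 = 747.9 kN.
Governing: min(1272.7, 1907.6, 671.6, 747.9) = 671.6 kN → net-section rupture.

671.6 kN (net-section rupture governs)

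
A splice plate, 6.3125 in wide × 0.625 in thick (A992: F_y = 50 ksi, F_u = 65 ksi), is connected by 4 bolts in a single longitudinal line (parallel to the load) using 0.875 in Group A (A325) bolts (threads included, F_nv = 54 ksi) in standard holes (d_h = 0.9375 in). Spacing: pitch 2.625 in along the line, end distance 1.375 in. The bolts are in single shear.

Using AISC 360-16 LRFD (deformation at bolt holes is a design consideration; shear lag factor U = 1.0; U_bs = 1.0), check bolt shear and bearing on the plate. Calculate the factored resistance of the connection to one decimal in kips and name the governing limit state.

97.4 kips (bolt shear governs)

Bolt shear: A_b = π(0.875)²/4 = 0.60132 in². φR_n = 0.75 × 54 × 0.60132 × 4 × 1 = 97.4 kips.
Bearing (0.625 in plate, F_u = 65 ksi): end bolts L_c = 1.375 − 0.9375/2 = 0.90625, R_n = min(1.2×0.90625×0.625×65, 2.4×0.875×0.625×65) = 44.18 kips/bolt; interior L_c = 2.625 − 0.9375 = 1.6875, R_n = 82.266 kips/bolt. φR_n = 0.75 × (1×44.18 + 3×82.266) = 218.2 kips.
Governing: min(97.4, 218.2) = 97.4 kips → bolt shear.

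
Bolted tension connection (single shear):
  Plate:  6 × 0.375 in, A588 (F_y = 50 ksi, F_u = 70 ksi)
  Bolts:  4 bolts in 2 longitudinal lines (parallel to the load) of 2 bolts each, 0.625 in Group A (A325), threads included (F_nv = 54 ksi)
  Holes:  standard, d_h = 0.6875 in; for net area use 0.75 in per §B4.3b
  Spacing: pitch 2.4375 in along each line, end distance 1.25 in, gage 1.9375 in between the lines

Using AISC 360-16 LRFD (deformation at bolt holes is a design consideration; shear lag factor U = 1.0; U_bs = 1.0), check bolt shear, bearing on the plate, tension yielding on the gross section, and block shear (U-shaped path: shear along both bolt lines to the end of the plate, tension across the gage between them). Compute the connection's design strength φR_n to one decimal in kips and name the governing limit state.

Bolt shear: A_b = π(0.625)²/4 = 0.3068 in². φR_n = 0.75 × 54 × 0.3068 × 4 × 1 = 49.7 kips.
Bearing (0.375 in plate, F_u = 70 ksi): end bolts L_c = 1.25 − 0.6875/2 = 0.90625, R_n = min(1.2×0.90625×0.375×70, 2.4×0.625×0.375×70) = 28.547 kips/bolt; interior L_c = 2.4375 − 0.6875 = 1.75, R_n = 39.375 kips/bolt. φR_n = 0.75 × (2×28.547 + 2×39.375) = 101.9 kips.
Tension yield (gross): A_g = 6×0.375 = 2.25 in². φR_n = 0.90 × 50 × 2.25 = 101.3 kips.
Block shear: shear path 2×[1.25+1×2.4375] = 2×3.6875 in, A_gv = 2.7656, A_nv = 2×(3.6875 − 1.5×0.75)×0.375 = 1.9219 in²; tension across gage: (1.9375 − 1×0.75)×0.375 = 0.44531 in². R_n = min(0.6×70×1.9219, 0.6×50×2.7656) + 1.0×70×0.44531 = min(80.72, 82.968) + 31.172 = 111.89 kips. φR_n = 0.75 × 111.89 = 83.9 kips.
Governing: min(49.7, 101.9, 101.3, 83.9) = 49.7 kips → bolt shear.

49.7 kips (bolt shear governs)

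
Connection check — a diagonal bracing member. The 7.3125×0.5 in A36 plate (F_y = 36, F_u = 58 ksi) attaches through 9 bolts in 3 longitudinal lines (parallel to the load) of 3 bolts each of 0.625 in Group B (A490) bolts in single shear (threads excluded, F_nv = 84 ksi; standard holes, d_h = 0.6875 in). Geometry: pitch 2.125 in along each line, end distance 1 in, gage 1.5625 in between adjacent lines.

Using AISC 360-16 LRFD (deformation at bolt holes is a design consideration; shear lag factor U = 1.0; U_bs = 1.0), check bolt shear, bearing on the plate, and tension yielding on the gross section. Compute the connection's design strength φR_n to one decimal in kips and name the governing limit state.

118.5 kips (gross-section yield governs)

Bolt shear: A_b = π(0.625)²/4 = 0.3068 in². φR_n = 0.75 × 84 × 0.3068 × 9 × 1 = 174.0 kips.
Bearing (0.5 in plate, F_u = 58 ksi): end bolts L_c = 1 − 0.6875/2 = 0.65625, R_n = min(1.2×0.65625×0.5×58, 2.4×0.625×0.5×58) = 22.838 kips/bolt; interior L_c = 2.125 − 0.6875 = 1.4375, R_n = 43.5 kips/bolt. φR_n = 0.75 × (3×22.838 + 6×43.5) = 247.1 kips.
Tension yield (gross): A_g = 7.3125×0.5 = 3.6563 in². φR_n = 0.90 × 36 × 3.6563 = 118.5 kips.
Governing: min(174.0, 247.1, 118.5) = 118.5 kips → gross-section yield.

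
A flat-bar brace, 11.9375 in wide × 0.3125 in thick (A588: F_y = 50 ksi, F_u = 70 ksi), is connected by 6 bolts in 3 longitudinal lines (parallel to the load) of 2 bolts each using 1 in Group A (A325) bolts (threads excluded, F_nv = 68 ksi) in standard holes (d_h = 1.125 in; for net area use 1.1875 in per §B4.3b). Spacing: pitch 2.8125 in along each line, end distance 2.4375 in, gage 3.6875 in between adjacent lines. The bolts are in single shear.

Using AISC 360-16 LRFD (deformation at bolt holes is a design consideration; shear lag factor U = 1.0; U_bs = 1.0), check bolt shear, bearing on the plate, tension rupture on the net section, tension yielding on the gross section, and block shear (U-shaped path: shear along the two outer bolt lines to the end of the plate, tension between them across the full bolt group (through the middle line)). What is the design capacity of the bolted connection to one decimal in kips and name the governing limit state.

Bolt shear: A_b = π(1)²/4 = 0.7854 in². φR_n = 0.75 × 68 × 0.7854 × 6 × 1 = 240.3 kips.
Bearing (0.3125 in plate, F_u = 70 ksi): end bolts L_c = 2.4375 − 1.125/2 = 1.875, R_n = min(1.2×1.875×0.3125×70, 2.4×1×0.3125×70) = 49.219 kips/bolt; interior L_c = 2.8125 − 1.125 = 1.6875, R_n = 44.297 kips/bolt. φR_n = 0.75 × (3×49.219 + 3×44.297) = 210.4 kips.
Tension rupture (net): A_n = (11.9375 − 3×1.1875)×0.3125 = 2.6172 in² (U = 1.0, A_e = A_n). φR_n = 0.75 × 70 × 2.6172 = 137.4 kips.
Tension yield (gross): A_g = 11.9375×0.3125 = 3.7305 in². φR_n = 0.90 × 50 × 3.7305 = 167.9 kips.
Block shear: shear path 2×[2.4375+1×2.8125] = 2×5.25 in, A_gv = 3.2813, A_nv = 2×(5.25 − 1.5×1.1875)×0.3125 = 2.168 in²; tension across gage: (7.375 − 2×1.1875)×0.3125 = 1.5625 in². R_n = min(0.6×70×2.168, 0.6×50×3.2813) + 1.0×70×1.5625 = min(91.056, 98.439) + 109.38 = 200.44 kips. φR_n = 0.75 × 200.44 = 150.3 kips.
Governing: min(240.3, 210.4, 137.4, 167.9, 150.3) = 137.4 kips → net-section rupture.

137.4 kips (net-section rupture governs)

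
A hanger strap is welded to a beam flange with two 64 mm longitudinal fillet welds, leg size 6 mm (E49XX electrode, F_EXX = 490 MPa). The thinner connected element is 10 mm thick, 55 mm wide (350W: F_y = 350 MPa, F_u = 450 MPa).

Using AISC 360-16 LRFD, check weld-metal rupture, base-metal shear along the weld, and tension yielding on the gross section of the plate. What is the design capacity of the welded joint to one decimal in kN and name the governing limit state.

119.7 kN (weld metal governs)

Weld metal: throat = 0.707×6 = 4.242 mm, L = 2×64 = 128 mm. φR_n = 0.75 × 0.6 × 490 × 4.242 × 128 = 119.7 kN.
Base metal shear (10 mm plate): yield φR_n = 1.0×0.6×350×10×128 = 268.8 kN; rupture φR_n = 0.75×0.6×450×10×128 = 259.2 kN; take 259.2 kN (rupture).
Tension yield (gross): A_g = 55×10 = 550 mm². φR_n = 0.90 × 350 × 550 = 173.3 kN.
Governing: min(119.7, 259.2, 173.3) = 119.7 kN → weld metal.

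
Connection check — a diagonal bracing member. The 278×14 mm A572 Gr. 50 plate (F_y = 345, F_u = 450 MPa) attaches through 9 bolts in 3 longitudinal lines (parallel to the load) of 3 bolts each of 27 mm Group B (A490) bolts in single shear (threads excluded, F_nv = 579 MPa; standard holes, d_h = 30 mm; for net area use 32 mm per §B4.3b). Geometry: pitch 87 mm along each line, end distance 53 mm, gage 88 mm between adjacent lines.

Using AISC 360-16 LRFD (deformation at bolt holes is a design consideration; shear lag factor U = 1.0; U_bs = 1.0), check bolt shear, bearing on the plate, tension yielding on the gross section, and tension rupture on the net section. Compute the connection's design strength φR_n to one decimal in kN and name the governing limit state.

Bolt shear: A_b = π(27)²/4 = 572.56 mm². φR_n = 0.75 × 579 × 572.56 × 9 × 1 = 2237.7 kN.
Bearing (14 mm plate, F_u = 450 MPa): end bolts L_c = 53 − 30/2 = 38, R_n = min(1.2×38×14×450, 2.4×27×14×450) = 287.28 kN/bolt; interior L_c = 87 − 30 = 57, R_n = 408.24 kN/bolt. φR_n = 0.75 × (3×287.28 + 6×408.24) = 2483.5 kN.
Tension yield (gross): A_g = 278×14 = 3892 mm². φR_n = 0.90 × 345 × 3892 = 1208.5 kN.
Tension rupture (net): A_n = (278 − 3×32)×14 = 2548 mm² (U = 1.0, A_e = A_n). φR_n = 0.75 × 450 × 2548 = 860.0 kN.
Governing: min(2237.7, 2483.5, 1208.5, 860.0) = 860.0 kN → net-section rupture.

860.0 kN (net-section rupture governs)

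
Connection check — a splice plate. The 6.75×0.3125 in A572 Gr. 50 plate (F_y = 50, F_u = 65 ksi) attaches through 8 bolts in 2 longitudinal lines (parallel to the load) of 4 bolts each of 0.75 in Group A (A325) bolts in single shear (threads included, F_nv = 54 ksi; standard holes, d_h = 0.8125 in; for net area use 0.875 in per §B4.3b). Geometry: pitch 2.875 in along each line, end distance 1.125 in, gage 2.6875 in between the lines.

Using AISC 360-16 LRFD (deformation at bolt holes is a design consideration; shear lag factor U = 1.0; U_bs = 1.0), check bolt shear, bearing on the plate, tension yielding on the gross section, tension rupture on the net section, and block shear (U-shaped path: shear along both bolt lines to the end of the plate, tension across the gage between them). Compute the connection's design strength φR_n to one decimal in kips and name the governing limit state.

76.2 kips (net-section rupture governs)

Bolt shear: A_b = π(0.75)²/4 = 0.44179 in². φR_n = 0.75 × 54 × 0.44179 × 8 × 1 = 143.1 kips.
Bearing (0.3125 in plate, F_u = 65 ksi): end bolts L_c = 1.125 − 0.8125/2 = 0.71875, R_n = min(1.2×0.71875×0.3125×65, 2.4×0.75×0.3125×65) = 17.52 kips/bolt; interior L_c = 2.875 − 0.8125 = 2.0625, R_n = 36.563 kips/bolt. φR_n = 0.75 × (2×17.52 + 6×36.563) = 190.8 kips.
Tension yield (gross): A_g = 6.75×0.3125 = 2.1094 in². φR_n = 0.90 × 50 × 2.1094 = 94.9 kips.
Tension rupture (net): A_n = (6.75 − 2×0.875)×0.3125 = 1.5625 in² (U = 1.0, A_e = A_n). φR_n = 0.75 × 65 × 1.5625 = 76.2 kips.
Block shear: shear path 2×[1.125+3×2.875] = 2×9.75 in, A_gv = 6.0938, A_nv = 2×(9.75 − 3.5×0.875)×0.3125 = 4.1797 in²; tension across gage: (2.6875 − 1×0.875)×0.3125 = 0.56641 in². R_n = min(0.6×65×4.1797, 0.6×50×6.0938) + 1.0×65×0.56641 = min(163.01, 182.81) + 36.817 = 199.83 kips. φR_n = 0.75 × 199.83 = 149.9 kips.
Governing: min(143.1, 190.8, 94.9, 76.2, 149.9) = 76.2 kips → net-section rupture.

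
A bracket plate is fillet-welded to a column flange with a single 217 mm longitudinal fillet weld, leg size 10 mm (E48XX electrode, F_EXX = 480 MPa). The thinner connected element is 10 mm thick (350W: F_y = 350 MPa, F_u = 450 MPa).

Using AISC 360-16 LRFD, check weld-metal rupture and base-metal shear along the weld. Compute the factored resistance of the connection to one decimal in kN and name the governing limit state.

331.4 kN (weld metal governs)

Weld metal: throat = 0.707×10 = 7.07 mm, L = 217 mm. φR_n = 0.75 × 0.6 × 480 × 7.07 × 217 = 331.4 kN.
Base metal shear (10 mm plate): yield φR_n = 1.0×0.6×350×10×217 = 455.7 kN; rupture φR_n = 0.75×0.6×450×10×217 = 439.4 kN; take 439.4 kN (rupture).
Governing: min(331.4, 439.4) = 331.4 kN → weld metal.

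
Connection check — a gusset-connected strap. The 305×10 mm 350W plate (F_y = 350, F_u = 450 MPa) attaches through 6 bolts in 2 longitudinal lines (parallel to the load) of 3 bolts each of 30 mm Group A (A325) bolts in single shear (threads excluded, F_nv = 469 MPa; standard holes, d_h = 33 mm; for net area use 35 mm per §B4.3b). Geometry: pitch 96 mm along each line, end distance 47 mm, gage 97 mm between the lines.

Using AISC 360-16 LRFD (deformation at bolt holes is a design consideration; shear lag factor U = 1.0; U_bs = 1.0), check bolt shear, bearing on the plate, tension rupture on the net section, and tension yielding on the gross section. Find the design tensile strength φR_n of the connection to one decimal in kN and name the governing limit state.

793.1 kN (net-section rupture governs)

Bolt shear: A_b = π(30)²/4 = 706.86 mm². φR_n = 0.75 × 469 × 706.86 × 6 × 1 = 1491.8 kN.
Bearing (10 mm plate, F_u = 450 MPa): end bolts L_c = 47 − 33/2 = 30.5, R_n = min(1.2×30.5×10×450, 2.4×30×10×450) = 164.7 kN/bolt; interior L_c = 96 − 33 = 63, R_n = 324 kN/bolt. φR_n = 0.75 × (2×164.7 + 4×324) = 1219.1 kN.
Tension rupture (net): A_n = (305 − 2×35)×10 = 2350 mm² (U = 1.0, A_e = A_n). φR_n = 0.75 × 450 × 2350 = 793.1 kN.
Tension yield (gross): A_g = 305×10 = 3050 mm². φR_n = 0.90 × 350 × 3050 = 960.8 kN.
Governing: min(1491.8, 1219.1, 793.1, 960.8) = 793.1 kN → net-section rupture.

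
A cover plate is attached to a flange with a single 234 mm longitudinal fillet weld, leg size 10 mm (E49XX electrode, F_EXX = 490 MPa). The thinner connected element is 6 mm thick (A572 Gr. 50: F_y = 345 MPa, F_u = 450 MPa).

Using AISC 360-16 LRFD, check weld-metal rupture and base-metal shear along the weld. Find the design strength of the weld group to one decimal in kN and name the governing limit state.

284.3 kN (base-metal shear governs)

Weld metal: throat = 0.707×10 = 7.07 mm, L = 234 mm. φR_n = 0.75 × 0.6 × 490 × 7.07 × 234 = 364.8 kN.
Base metal shear (6 mm plate): yield φR_n = 1.0×0.6×345×6×234 = 290.6 kN; rupture φR_n = 0.75×0.6×450×6×234 = 284.3 kN; take 284.3 kN (rupture).
Governing: min(364.8, 284.3) = 284.3 kN → base-metal shear.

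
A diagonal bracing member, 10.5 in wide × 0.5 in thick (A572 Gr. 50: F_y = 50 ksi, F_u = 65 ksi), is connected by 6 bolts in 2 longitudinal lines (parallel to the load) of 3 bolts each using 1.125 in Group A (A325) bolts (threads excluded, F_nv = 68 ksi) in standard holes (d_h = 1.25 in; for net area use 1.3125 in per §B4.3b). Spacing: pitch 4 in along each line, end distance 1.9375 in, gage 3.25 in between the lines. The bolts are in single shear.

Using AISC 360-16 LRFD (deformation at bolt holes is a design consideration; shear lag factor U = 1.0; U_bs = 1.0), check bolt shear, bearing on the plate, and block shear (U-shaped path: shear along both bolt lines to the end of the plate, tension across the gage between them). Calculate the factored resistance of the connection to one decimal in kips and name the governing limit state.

Bolt shear: A_b = π(1.125)²/4 = 0.99402 in². φR_n = 0.75 × 68 × 0.99402 × 6 × 1 = 304.2 kips.
Bearing (0.5 in plate, F_u = 65 ksi): end bolts L_c = 1.9375 − 1.25/2 = 1.3125, R_n = min(1.2×1.3125×0.5×65, 2.4×1.125×0.5×65) = 51.188 kips/bolt; interior L_c = 4 − 1.25 = 2.75, R_n = 87.75 kips/bolt. φR_n = 0.75 × (2×51.188 + 4×87.75) = 340.0 kips.
Block shear: shear path 2×[1.9375+2×4] = 2×9.9375 in, A_gv = 9.9375, A_nv = 2×(9.9375 − 2.5×1.3125)×0.5 = 6.6563 in²; tension across gage: (3.25 − 1×1.3125)×0.5 = 0.96875 in². R_n = min(0.6×65×6.6563, 0.6×50×9.9375) + 1.0×65×0.96875 = min(259.6, 298.13) + 62.969 = 322.57 kips. φR_n = 0.75 × 322.57 = 241.9 kips.
Governing: min(304.2, 340.0, 241.9) = 241.9 kips → block shear.

241.9 kips (block shear governs)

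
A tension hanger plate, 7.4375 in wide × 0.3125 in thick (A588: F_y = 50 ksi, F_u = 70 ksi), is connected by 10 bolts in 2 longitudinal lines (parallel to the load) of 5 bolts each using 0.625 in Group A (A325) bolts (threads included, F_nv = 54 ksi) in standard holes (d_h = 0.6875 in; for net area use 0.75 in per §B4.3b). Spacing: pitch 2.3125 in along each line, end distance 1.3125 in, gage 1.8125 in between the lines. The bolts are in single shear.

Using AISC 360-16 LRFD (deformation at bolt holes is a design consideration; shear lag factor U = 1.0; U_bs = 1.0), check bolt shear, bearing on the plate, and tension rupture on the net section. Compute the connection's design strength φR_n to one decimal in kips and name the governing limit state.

97.4 kips (net-section rupture governs)

Bolt shear: A_b = π(0.625)²/4 = 0.3068 in². φR_n = 0.75 × 54 × 0.3068 × 10 × 1 = 124.3 kips.
Bearing (0.3125 in plate, F_u = 70 ksi): end bolts L_c = 1.3125 − 0.6875/2 = 0.96875, R_n = min(1.2×0.96875×0.3125×70, 2.4×0.625×0.3125×70) = 25.43 kips/bolt; interior L_c = 2.3125 − 0.6875 = 1.625, R_n = 32.813 kips/bolt. φR_n = 0.75 × (2×25.43 + 8×32.813) = 235.0 kips.
Tension rupture (net): A_n = (7.4375 − 2×0.75)×0.3125 = 1.8555 in² (U = 1.0, A_e = A_n). φR_n = 0.75 × 70 × 1.8555 = 97.4 kips.
Governing: min(124.3, 235.0, 97.4) = 97.4 kips → net-section rupture.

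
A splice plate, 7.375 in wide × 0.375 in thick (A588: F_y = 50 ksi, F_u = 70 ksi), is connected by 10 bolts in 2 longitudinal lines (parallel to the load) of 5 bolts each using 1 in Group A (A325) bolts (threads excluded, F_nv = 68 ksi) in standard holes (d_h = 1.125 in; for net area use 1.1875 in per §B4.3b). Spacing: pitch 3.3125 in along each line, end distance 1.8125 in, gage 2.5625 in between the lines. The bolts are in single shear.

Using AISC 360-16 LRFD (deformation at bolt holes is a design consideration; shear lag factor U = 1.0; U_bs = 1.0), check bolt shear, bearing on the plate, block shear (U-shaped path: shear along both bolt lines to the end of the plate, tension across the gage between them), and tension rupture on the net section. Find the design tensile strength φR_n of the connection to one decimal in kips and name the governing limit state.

98.4 kips (net-section rupture governs)

Bolt shear: A_b = π(1)²/4 = 0.7854 in². φR_n = 0.75 × 68 × 0.7854 × 10 × 1 = 400.6 kips.
Bearing (0.375 in plate, F_u = 70 ksi): end bolts L_c = 1.8125 − 1.125/2 = 1.25, R_n = min(1.2×1.25×0.375×70, 2.4×1×0.375×70) = 39.375 kips/bolt; interior L_c = 3.3125 − 1.125 = 2.1875, R_n = 63 kips/bolt. φR_n = 0.75 × (2×39.375 + 8×63) = 437.1 kips.
Block shear: shear path 2×[1.8125+4×3.3125] = 2×15.0625 in, A_gv = 11.297, A_nv = 2×(15.0625 − 4.5×1.1875)×0.375 = 7.2891 in²; tension across gage: (2.5625 − 1×1.1875)×0.375 = 0.51563 in². R_n = min(0.6×70×7.2891, 0.6×50×11.297) + 1.0×70×0.51563 = min(306.14, 338.91) + 36.094 = 342.23 kips. φR_n = 0.75 × 342.23 = 256.7 kips.
Tension rupture (net): A_n = (7.375 − 2×1.1875)×0.375 = 1.875 in² (U = 1.0, A_e = A_n). φR_n = 0.75 × 70 × 1.875 = 98.4 kips.
Governing: min(400.6, 437.1, 256.7, 98.4) = 98.4 kips → net-section rupture.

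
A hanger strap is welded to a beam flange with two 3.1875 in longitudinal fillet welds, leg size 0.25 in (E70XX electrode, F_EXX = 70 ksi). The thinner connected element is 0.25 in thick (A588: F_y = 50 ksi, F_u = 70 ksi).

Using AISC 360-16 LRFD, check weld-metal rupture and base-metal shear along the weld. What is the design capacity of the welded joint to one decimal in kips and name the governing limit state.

Weld metal: throat = 0.707×0.25 = 0.17675 in, L = 2×3.1875 = 6.375 in. φR_n = 0.75 × 0.6 × 70 × 0.17675 × 6.375 = 35.5 kips.
Base metal shear (0.25 in plate): yield φR_n = 1.0×0.6×50×0.25×6.375 = 47.8 kips; rupture φR_n = 0.75×0.6×70×0.25×6.375 = 50.2 kips; take 47.8 kips (yield).
Governing: min(35.5, 47.8) = 35.5 kips → weld metal.

35.5 kips (weld metal governs)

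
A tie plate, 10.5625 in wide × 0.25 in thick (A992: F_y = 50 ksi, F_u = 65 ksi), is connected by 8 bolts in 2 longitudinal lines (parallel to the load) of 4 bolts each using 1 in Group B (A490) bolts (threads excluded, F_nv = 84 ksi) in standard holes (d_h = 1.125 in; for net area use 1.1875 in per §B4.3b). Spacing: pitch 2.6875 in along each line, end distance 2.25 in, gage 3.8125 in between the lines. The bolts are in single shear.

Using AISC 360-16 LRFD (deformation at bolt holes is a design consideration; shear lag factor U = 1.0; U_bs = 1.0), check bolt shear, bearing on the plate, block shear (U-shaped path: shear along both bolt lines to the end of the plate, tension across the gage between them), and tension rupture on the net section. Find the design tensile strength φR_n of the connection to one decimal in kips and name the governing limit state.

99.8 kips (net-section rupture governs)

Bolt shear: A_b = π(1)²/4 = 0.7854 in². φR_n = 0.75 × 84 × 0.7854 × 8 × 1 = 395.8 kips.
Bearing (0.25 in plate, F_u = 65 ksi): end bolts L_c = 2.25 − 1.125/2 = 1.6875, R_n = min(1.2×1.6875×0.25×65, 2.4×1×0.25×65) = 32.906 kips/bolt; interior L_c = 2.6875 − 1.125 = 1.5625, R_n = 30.469 kips/bolt. φR_n = 0.75 × (2×32.906 + 6×30.469) = 186.5 kips.
Block shear: shear path 2×[2.25+3×2.6875] = 2×10.3125 in, A_gv = 5.1563, A_nv = 2×(10.3125 − 3.5×1.1875)×0.25 = 3.0781 in²; tension across gage: (3.8125 − 1×1.1875)×0.25 = 0.65625 in². R_n = min(0.6×65×3.0781, 0.6×50×5.1563) + 1.0×65×0.65625 = min(120.05, 154.69) + 42.656 = 162.71 kips. φR_n = 0.75 × 162.71 = 122.0 kips.
Tension rupture (net): A_n = (10.5625 − 2×1.1875)×0.25 = 2.0469 in² (U = 1.0, A_e = A_n). φR_n = 0.75 × 65 × 2.0469 = 99.8 kips.
Governing: min(395.8, 186.5, 122.0, 99.8) = 99.8 kips → net-section rupture.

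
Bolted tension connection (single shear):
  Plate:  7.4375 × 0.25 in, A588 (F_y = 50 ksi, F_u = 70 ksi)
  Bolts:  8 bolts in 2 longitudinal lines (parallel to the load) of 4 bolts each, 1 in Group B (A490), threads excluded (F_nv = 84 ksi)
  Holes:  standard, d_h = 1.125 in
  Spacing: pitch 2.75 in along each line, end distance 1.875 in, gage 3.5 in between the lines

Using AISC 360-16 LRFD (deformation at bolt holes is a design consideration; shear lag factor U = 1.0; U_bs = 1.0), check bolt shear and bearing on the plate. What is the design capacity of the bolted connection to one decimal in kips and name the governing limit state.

Bolt shear: A_b = π(1)²/4 = 0.7854 in². φR_n = 0.75 × 84 × 0.7854 × 8 × 1 = 395.8 kips.
Bearing (0.25 in plate, F_u = 70 ksi): end bolts L_c = 1.875 − 1.125/2 = 1.3125, R_n = min(1.2×1.3125×0.25×70, 2.4×1×0.25×70) = 27.563 kips/bolt; interior L_c = 2.75 − 1.125 = 1.625, R_n = 34.125 kips/bolt. φR_n = 0.75 × (2×27.563 + 6×34.125) = 194.9 kips.
Governing: min(395.8, 194.9) = 194.9 kips → bearing.

194.9 kips (bearing governs)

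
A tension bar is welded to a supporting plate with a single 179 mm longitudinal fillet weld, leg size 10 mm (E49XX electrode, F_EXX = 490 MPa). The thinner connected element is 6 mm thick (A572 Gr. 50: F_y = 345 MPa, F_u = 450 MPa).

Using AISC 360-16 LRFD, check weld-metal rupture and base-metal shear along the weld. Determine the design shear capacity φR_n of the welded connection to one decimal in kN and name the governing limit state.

217.5 kN (base-metal shear governs)

Weld metal: throat = 0.707×10 = 7.07 mm, L = 179 mm. φR_n = 0.75 × 0.6 × 490 × 7.07 × 179 = 279.0 kN.
Base metal shear (6 mm plate): yield φR_n = 1.0×0.6×345×6×179 = 222.3 kN; rupture φR_n = 0.75×0.6×450×6×179 = 217.5 kN; take 217.5 kN (rupture).
Governing: min(279.0, 217.5) = 217.5 kN → base-metal shear.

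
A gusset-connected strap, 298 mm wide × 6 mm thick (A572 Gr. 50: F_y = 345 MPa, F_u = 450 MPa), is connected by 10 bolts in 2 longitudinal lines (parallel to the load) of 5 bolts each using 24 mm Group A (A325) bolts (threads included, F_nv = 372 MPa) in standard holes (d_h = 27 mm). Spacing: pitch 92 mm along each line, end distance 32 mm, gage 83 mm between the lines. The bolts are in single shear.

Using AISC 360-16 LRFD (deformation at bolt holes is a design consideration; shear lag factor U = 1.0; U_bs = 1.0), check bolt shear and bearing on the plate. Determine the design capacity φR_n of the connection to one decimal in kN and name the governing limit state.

Bolt shear: A_b = π(24)²/4 = 452.39 mm². φR_n = 0.75 × 372 × 452.39 × 10 × 1 = 1262.2 kN.
Bearing (6 mm plate, F_u = 450 MPa): end bolts L_c = 32 − 27/2 = 18.5, R_n = min(1.2×18.5×6×450, 2.4×24×6×450) = 59.94 kN/bolt; interior L_c = 92 − 27 = 65, R_n = 155.52 kN/bolt. φR_n = 0.75 × (2×59.94 + 8×155.52) = 1023.0 kN.
Governing: min(1262.2, 1023.0) = 1023.0 kN → bearing.

1023.0 kN (bearing governs)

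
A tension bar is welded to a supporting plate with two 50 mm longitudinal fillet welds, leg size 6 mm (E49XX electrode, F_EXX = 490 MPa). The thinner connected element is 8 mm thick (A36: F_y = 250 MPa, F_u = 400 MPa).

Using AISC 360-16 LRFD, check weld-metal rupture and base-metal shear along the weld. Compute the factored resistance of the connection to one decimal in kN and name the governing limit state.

93.5 kN (weld metal governs)

Weld metal: throat = 0.707×6 = 4.242 mm, L = 2×50 = 100 mm. φR_n = 0.75 × 0.6 × 490 × 4.242 × 100 = 93.5 kN.
Base metal shear (8 mm plate): yield φR_n = 1.0×0.6×250×8×100 = 120.0 kN; rupture φR_n = 0.75×0.6×400×8×100 = 144.0 kN; take 120.0 kN (yield).
Governing: min(93.5, 120.0) = 93.5 kN → weld metal.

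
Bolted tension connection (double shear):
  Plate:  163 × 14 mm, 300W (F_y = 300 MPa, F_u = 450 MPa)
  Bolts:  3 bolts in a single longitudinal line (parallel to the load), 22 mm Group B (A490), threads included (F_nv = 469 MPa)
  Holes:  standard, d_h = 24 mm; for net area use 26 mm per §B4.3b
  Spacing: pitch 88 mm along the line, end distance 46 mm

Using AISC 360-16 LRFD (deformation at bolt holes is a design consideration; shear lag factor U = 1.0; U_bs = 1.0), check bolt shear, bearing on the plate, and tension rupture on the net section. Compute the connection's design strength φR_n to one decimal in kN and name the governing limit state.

Bolt shear: A_b = π(22)²/4 = 380.13 mm². φR_n = 0.75 × 469 × 380.13 × 3 × 2 = 802.3 kN.
Bearing (14 mm plate, F_u = 450 MPa): end bolts L_c = 46 − 24/2 = 34, R_n = min(1.2×34×14×450, 2.4×22×14×450) = 257.04 kN/bolt; interior L_c = 88 − 24 = 64, R_n = 332.64 kN/bolt. φR_n = 0.75 × (1×257.04 + 2×332.64) = 691.7 kN.
Tension rupture (net): A_n = (163 − 1×26)×14 = 1918 mm² (U = 1.0, A_e = A_n). φR_n = 0.75 × 450 × 1918 = 647.3 kN.
Governing: min(802.3, 691.7, 647.3) = 647.3 kN → net-section rupture.

647.3 kN (net-section rupture governs)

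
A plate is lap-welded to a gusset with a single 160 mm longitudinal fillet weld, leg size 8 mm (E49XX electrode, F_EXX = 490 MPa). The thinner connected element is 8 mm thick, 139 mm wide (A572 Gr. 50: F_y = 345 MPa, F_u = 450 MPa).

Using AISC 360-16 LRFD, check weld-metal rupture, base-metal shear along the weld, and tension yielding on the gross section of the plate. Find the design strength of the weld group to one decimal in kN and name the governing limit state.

199.5 kN (weld metal governs)

Weld metal: throat = 0.707×8 = 5.656 mm, L = 160 mm. φR_n = 0.75 × 0.6 × 490 × 5.656 × 160 = 199.5 kN.
Base metal shear (8 mm plate): yield φR_n = 1.0×0.6×345×8×160 = 265.0 kN; rupture φR_n = 0.75×0.6×450×8×160 = 259.2 kN; take 259.2 kN (rupture).
Tension yield (gross): A_g = 139×8 = 1112 mm². φR_n = 0.90 × 345 × 1112 = 345.3 kN.
Governing: min(199.5, 259.2, 345.3) = 199.5 kN → weld metal.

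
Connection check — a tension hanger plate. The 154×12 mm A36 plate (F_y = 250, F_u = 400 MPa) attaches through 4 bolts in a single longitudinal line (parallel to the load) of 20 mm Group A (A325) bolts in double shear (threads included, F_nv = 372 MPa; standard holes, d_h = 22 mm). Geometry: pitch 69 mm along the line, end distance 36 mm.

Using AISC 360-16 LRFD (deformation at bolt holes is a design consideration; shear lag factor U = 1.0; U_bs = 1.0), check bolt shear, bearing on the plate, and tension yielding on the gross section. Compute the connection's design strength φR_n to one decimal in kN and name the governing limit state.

Bolt shear: A_b = π(20)²/4 = 314.16 mm². φR_n = 0.75 × 372 × 314.16 × 4 × 2 = 701.2 kN.
Bearing (12 mm plate, F_u = 400 MPa): end bolts L_c = 36 − 22/2 = 25, R_n = min(1.2×25×12×400, 2.4×20×12×400) = 144 kN/bolt; interior L_c = 69 − 22 = 47, R_n = 230.4 kN/bolt. φR_n = 0.75 × (1×144 + 3×230.4) = 626.4 kN.
Tension yield (gross): A_g = 154×12 = 1848 mm². φR_n = 0.90 × 250 × 1848 = 415.8 kN.
Governing: min(701.2, 626.4, 415.8) = 415.8 kN → gross-section yield.

415.8 kN (gross-section yield governs)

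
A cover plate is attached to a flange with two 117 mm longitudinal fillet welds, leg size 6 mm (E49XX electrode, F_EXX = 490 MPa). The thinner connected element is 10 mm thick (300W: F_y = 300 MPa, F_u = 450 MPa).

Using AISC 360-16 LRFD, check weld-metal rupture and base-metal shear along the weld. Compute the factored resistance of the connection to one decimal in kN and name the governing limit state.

218.9 kN (weld metal governs)

Weld metal: throat = 0.707×6 = 4.242 mm, L = 2×117 = 234 mm. φR_n = 0.75 × 0.6 × 490 × 4.242 × 234 = 218.9 kN.
Base metal shear (10 mm plate): yield φR_n = 1.0×0.6×300×10×234 = 421.2 kN; rupture φR_n = 0.75×0.6×450×10×234 = 473.9 kN; take 421.2 kN (yield).
Governing: min(218.9, 421.2) = 218.9 kN → weld metal.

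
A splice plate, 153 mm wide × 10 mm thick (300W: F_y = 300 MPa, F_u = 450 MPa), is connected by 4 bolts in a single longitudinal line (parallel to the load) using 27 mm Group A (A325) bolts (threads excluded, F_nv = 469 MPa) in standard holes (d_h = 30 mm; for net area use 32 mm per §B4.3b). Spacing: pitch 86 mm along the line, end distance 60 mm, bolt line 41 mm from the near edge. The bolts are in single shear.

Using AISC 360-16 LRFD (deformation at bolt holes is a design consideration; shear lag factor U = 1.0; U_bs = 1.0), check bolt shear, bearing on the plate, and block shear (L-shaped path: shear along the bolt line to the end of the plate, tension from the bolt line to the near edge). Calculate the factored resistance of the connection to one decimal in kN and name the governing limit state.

Bolt shear: A_b = π(27)²/4 = 572.56 mm². φR_n = 0.75 × 469 × 572.56 × 4 × 1 = 805.6 kN.
Bearing (10 mm plate, F_u = 450 MPa): end bolts L_c = 60 − 30/2 = 45, R_n = min(1.2×45×10×450, 2.4×27×10×450) = 243 kN/bolt; interior L_c = 86 − 30 = 56, R_n = 291.6 kN/bolt. φR_n = 0.75 × (1×243 + 3×291.6) = 838.4 kN.
Block shear: shear path 1×[60+3×86] = 1×318 mm, A_gv = 3180, A_nv = 1×(318 − 3.5×32)×10 = 2060 mm²; tension to near edge: (41 − 0.5×32)×10 = 250 mm². R_n = min(0.6×450×2060, 0.6×300×3180) + 1.0×450×250 = min(556.2, 572.4) + 112.5 = 668.7 kN. φR_n = 0.75 × 668.7 = 501.5 kN.
Governing: min(805.6, 838.4, 501.5) = 501.5 kN → block shear.

501.5 kN (block shear governs)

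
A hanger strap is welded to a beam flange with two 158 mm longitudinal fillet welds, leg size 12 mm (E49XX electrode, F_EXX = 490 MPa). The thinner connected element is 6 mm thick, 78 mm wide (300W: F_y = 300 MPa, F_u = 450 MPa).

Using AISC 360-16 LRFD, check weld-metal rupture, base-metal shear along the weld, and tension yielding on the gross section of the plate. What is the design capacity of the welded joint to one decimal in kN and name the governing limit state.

Weld metal: throat = 0.707×12 = 8.484 mm, L = 2×158 = 316 mm. φR_n = 0.75 × 0.6 × 490 × 8.484 × 316 = 591.1 kN.
Base metal shear (6 mm plate): yield φR_n = 1.0×0.6×300×6×316 = 341.3 kN; rupture φR_n = 0.75×0.6×450×6×316 = 383.9 kN; take 341.3 kN (yield).
Tension yield (gross): A_g = 78×6 = 468 mm². φR_n = 0.90 × 300 × 468 = 126.4 kN.
Governing: min(591.1, 341.3, 126.4) = 126.4 kN → gross-section yield.

126.4 kN (gross-section yield governs)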